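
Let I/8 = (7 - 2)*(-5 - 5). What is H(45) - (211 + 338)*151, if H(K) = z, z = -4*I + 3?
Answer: -81296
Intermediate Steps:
I = -400 (I = 8*((7 - 2)*(-5 - 5)) = 8*(5*(-10)) = 8*(-50) = -400)
z = 1603 (z = -4*(-400) + 3 = 1600 + 3 = 1603)
H(K) = 1603
H(45) - (211 + 338)*151 = 1603 - (211 + 338)*151 = 1603 - 549*151 = 1603 - 1*82899 = 1603 - 82899 = -81296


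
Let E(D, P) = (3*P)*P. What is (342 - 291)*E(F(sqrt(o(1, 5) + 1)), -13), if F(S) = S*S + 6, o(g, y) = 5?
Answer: 25857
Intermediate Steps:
F(S) = 6 + S**2 (F(S) = S**2 + 6 = 6 + S**2)
E(D, P) = 3*P**2
(342 - 291)*E(F(sqrt(o(1, 5) + 1)), -13) = (342 - 291)*(3*(-13)**2) = 51*(3*169) = 51*507 = 25857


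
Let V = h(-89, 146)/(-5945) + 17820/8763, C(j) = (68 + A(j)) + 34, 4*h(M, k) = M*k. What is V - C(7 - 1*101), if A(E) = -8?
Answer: -3175080523/34730690 ≈ -91.420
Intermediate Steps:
h(M, k) = M*k/4 (h(M, k) = (M*k)/4 = M*k/4)
C(j) = 94 (C(j) = (68 - 8) + 34 = 60 + 34 = 94)
V = 89604337/34730690 (V = ((1/4)*(-89)*146)/(-5945) + 17820/8763 = -6497/2*(-1/5945) + 17820*(1/8763) = 6497/11890 + 5940/2921 = 89604337/34730690 ≈ 2.5800)
V - C(7 - 1*101) = 89604337/34730690 - 1*94 = 89604337/34730690 - 94 = -3175080523/34730690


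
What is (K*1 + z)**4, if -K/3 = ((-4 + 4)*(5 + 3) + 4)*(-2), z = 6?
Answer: 810000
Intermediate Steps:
K = 24 (K = -3*((-4 + 4)*(5 + 3) + 4)*(-2) = -3*(0*8 + 4)*(-2) = -3*(0 + 4)*(-2) = -12*(-2) = -3*(-8) = 24)
(K*1 + z)**4 = (24*1 + 6)**4 = (24 + 6)**4 = 30**4 = 810000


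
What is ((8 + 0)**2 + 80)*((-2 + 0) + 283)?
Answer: 40464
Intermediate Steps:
((8 + 0)**2 + 80)*((-2 + 0) + 283) = (8**2 + 80)*(-2 + 283) = (64 + 80)*281 = 144*281 = 40464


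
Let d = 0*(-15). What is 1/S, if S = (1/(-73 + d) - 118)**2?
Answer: 5329/74218225 ≈ 7.1802e-5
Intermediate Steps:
d = 0
S = 74218225/5329 (S = (1/(-73 + 0) - 118)**2 = (1/(-73) - 118)**2 = (-1/73 - 118)**2 = (-8615/73)**2 = 74218225/5329 ≈ 13927.)
1/S = 1/(74218225/5329) = 5329/74218225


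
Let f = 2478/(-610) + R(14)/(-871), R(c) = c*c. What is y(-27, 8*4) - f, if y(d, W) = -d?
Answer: 8311634/265655 ≈ 31.287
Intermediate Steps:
R(c) = c²
f = -1138949/265655 (f = 2478/(-610) + 14²/(-871) = 2478*(-1/610) + 196*(-1/871) = -1239/305 - 196/871 = -1138949/265655 ≈ -4.2873)
y(-27, 8*4) - f = -1*(-27) - 1*(-1138949/265655) = 27 + 1138949/265655 = 8311634/265655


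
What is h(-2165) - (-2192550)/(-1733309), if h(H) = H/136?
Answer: -4050800785/235730024 ≈ -17.184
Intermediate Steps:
h(H) = H/136 (h(H) = H*(1/136) = H/136)
h(-2165) - (-2192550)/(-1733309) = (1/136)*(-2165) - (-2192550)/(-1733309) = -2165/136 - (-2192550)*(-1)/1733309 = -2165/136 - 1*2192550/1733309 = -2165/136 - 2192550/1733309 = -4050800785/235730024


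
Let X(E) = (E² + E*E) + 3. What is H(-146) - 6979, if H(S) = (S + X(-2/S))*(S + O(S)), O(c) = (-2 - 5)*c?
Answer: -9654007/73 ≈ -1.3225e+5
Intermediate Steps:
X(E) = 3 + 2*E² (X(E) = (E² + E²) + 3 = 2*E² + 3 = 3 + 2*E²)
O(c) = -7*c
H(S) = -6*S*(3 + S + 8/S²) (H(S) = (S + (3 + 2*(-2/S)²))*(S - 7*S) = (S + (3 + 2*(4/S²)))*(-6*S) = (S + (3 + 8/S²))*(-6*S) = (3 + S + 8/S²)*(-6*S) = -6*S*(3 + S + 8/S²))
H(-146) - 6979 = (-48/(-146) - 18*(-146) - 6*(-146)²) - 6979 = (-48*(-1/146) + 2628 - 6*21316) - 6979 = (24/73 + 2628 - 127896) - 6979 = -9144540/73 - 6979 = -9654007/73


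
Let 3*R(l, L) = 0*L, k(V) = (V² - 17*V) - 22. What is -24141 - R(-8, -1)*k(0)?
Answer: -24141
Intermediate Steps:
k(V) = -22 + V² - 17*V
R(l, L) = 0 (R(l, L) = (0*L)/3 = (⅓)*0 = 0)
-24141 - R(-8, -1)*k(0) = -24141 - 0*(-22 + 0² - 17*0) = -24141 - 0*(-22 + 0 + 0) = -24141 - 0*(-22) = -24141 - 1*0 = -24141 + 0 = -24141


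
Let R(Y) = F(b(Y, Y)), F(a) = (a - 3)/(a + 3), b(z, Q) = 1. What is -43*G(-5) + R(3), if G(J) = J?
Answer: 429/2 ≈ 214.50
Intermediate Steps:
F(a) = (-3 + a)/(3 + a)
R(Y) = -½ (R(Y) = (-3 + 1)/(3 + 1) = -2/4 = (¼)*(-2) = -½)
-43*G(-5) + R(3) = -43*(-5) - ½ = 215 - ½ = 429/2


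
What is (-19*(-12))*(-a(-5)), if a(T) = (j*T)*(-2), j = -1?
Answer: 2280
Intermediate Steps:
a(T) = 2*T (a(T) = -T*(-2) = 2*T)
(-19*(-12))*(-a(-5)) = (-19*(-12))*(-2*(-5)) = 228*(-1*(-10)) = 228*10 = 2280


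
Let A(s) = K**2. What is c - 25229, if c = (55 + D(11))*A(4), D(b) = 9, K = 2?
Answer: -24973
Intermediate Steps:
A(s) = 4 (A(s) = 2**2 = 4)
c = 256 (c = (55 + 9)*4 = 64*4 = 256)
c - 25229 = 256 - 25229 = -24973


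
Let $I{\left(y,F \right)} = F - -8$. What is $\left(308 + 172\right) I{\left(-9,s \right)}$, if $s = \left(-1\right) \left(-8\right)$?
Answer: $7680$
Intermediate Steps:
$s = 8$
$I{\left(y,F \right)} = 8 + F$ ($I{\left(y,F \right)} = F + 8 = 8 + F$)
$\left(308 + 172\right) I{\left(-9,s \right)} = \left(308 + 172\right) \left(8 + 8\right) = 480 \cdot 16 = 7680$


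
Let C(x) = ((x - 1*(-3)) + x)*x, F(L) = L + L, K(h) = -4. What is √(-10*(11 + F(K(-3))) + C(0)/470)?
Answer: I*√30 ≈ 5.4772*I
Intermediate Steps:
F(L) = 2*L
C(x) = x*(3 + 2*x) (C(x) = ((x + 3) + x)*x = ((3 + x) + x)*x = (3 + 2*x)*x = x*(3 + 2*x))
√(-10*(11 + F(K(-3))) + C(0)/470) = √(-10*(11 + 2*(-4)) + (0*(3 + 2*0))/470) = √(-10*(11 - 8) + (0*(3 + 0))*(1/470)) = √(-10*3 + (0*3)*(1/470)) = √(-30 + 0*(1/470)) = √(-30 + 0) = √(-30) = I*√30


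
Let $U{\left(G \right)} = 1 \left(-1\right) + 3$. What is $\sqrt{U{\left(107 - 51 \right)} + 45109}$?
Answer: $\sqrt{45111} \approx 212.39$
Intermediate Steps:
$U{\left(G \right)} = 2$ ($U{\left(G \right)} = -1 + 3 = 2$)
$\sqrt{U{\left(107 - 51 \right)} + 45109} = \sqrt{2 + 45109} = \sqrt{45111}$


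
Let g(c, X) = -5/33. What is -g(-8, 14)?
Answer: 5/33 ≈ 0.15152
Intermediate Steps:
g(c, X) = -5/33 (g(c, X) = -5*1/33 = -5/33)
-g(-8, 14) = -1*(-5/33) = 5/33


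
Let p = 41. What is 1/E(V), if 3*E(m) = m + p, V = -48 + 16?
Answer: ⅓ ≈ 0.33333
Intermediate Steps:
V = -32
E(m) = 41/3 + m/3 (E(m) = (m + 41)/3 = (41 + m)/3 = 41/3 + m/3)
1/E(V) = 1/(41/3 + (⅓)*(-32)) = 1/(41/3 - 32/3) = 1/3 = ⅓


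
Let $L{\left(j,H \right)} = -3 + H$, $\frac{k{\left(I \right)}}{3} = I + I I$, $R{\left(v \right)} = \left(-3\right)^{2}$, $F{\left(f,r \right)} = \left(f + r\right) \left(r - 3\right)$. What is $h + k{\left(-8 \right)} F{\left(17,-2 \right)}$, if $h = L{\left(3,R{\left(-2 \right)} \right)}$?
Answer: $-12594$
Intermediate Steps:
$F{\left(f,r \right)} = \left(-3 + r\right) \left(f + r\right)$ ($F{\left(f,r \right)} = \left(f + r\right) \left(-3 + r\right) = \left(-3 + r\right) \left(f + r\right)$)
$R{\left(v \right)} = 9$
$k{\left(I \right)} = 3 I + 3 I^{2}$ ($k{\left(I \right)} = 3 \left(I + I I\right) = 3 \left(I + I^{2}\right) = 3 I + 3 I^{2}$)
$h = 6$ ($h = -3 + 9 = 6$)
$h + k{\left(-8 \right)} F{\left(17,-2 \right)} = 6 + 3 \left(-8\right) \left(1 - 8\right) \left(\left(-2\right)^{2} - 51 - -6 + 17 \left(-2\right)\right) = 6 + 3 \left(-8\right) \left(-7\right) \left(4 - 51 + 6 - 34\right) = 6 + 168 \left(-75\right) = 6 - 12600 = -12594$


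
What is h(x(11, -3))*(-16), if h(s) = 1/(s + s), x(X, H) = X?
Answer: -8/11 ≈ -0.72727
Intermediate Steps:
h(s) = 1/(2*s)
h(x(11, -3))*(-16) = ((½)/11)*(-16) = ((½)*(1/11))*(-16) = (1/22)*(-16) = -8/11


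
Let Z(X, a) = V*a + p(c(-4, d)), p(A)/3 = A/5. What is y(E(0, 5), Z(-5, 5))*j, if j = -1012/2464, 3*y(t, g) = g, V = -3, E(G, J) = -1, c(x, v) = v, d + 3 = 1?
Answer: 621/280 ≈ 2.2179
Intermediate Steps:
d = -2 (d = -3 + 1 = -2)
p(A) = 3*A/5 (p(A) = 3*(A/5) = 3*A/5)
Z(X, a) = -6/5 - 3*a (Z(X, a) = -3*a + (⅗)*(-2) = -3*a - 6/5 = -6/5 - 3*a)
y(t, g) = g/3
j = -23/56 (j = -1012*1/2464 = -23/56 ≈ -0.41071)
y(E(0, 5), Z(-5, 5))*j = ((-6/5 - 3*5)/3)*(-23/56) = ((-6/5 - 15)/3)*(-23/56) = ((⅓)*(-81/5))*(-23/56) = -27/5*(-23/56) = 621/280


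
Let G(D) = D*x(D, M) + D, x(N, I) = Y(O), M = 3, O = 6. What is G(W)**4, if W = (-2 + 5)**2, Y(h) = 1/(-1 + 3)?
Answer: 531441/16 ≈ 33215.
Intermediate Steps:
Y(h) = 1/2
W = 9 (W = 3**2 = 9)
x(N, I) = 1/2
G(D) = 3*D/2 (G(D) = D*(1/2) + D = D/2 + D = 3*D/2)
G(W)**4 = ((3/2)*9)**4 = (27/2)**4 = 531441/16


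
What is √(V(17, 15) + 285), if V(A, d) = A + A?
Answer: √319 ≈ 17.861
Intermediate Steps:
V(A, d) = 2*A
√(V(17, 15) + 285) = √(2*17 + 285) = √(34 + 285) = √319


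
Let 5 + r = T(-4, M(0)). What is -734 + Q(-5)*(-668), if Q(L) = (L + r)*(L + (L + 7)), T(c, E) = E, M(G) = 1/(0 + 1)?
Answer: -18770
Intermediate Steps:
M(G) = 1 (M(G) = 1/1 = 1)
r = -4 (r = -5 + 1 = -4)
Q(L) = (-4 + L)*(7 + 2*L) (Q(L) = (L - 4)*(L + (L + 7)) = (-4 + L)*(L + (7 + L)) = (-4 + L)*(7 + 2*L))
-734 + Q(-5)*(-668) = -734 + (-28 - 1*(-5) + 2*(-5)**2)*(-668) = -734 + (-28 + 5 + 2*25)*(-668) = -734 + (-28 + 5 + 50)*(-668) = -734 + 27*(-668) = -734 - 18036 = -18770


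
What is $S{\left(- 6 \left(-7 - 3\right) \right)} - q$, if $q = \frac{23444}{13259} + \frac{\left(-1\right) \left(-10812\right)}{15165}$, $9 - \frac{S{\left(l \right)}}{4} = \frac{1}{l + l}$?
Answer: $\frac{299245843}{8936566} \approx 33.486$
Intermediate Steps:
$S{\left(l \right)} = 36 - \frac{2}{l}$ ($S{\left(l \right)} = 36 - \frac{4}{l + l} = 36 - \frac{4}{2 l} = 36 - 4 \frac{1}{2 l} = 36 - \frac{2}{l}$)
$q = \frac{166294856}{67024245}$ ($q = 23444 \cdot \frac{1}{13259} + 10812 \cdot \frac{1}{15165} = \frac{23444}{13259} + \frac{3604}{5055} = \frac{166294856}{67024245} \approx 2.4811$)
$S{\left(- 6 \left(-7 - 3\right) \right)} - q = \left(36 - \frac{2}{\left(-6\right) \left(-7 - 3\right)}\right) - \frac{166294856}{67024245} = \left(36 - \frac{2}{\left(-6\right) \left(-10\right)}\right) - \frac{166294856}{67024245} = \left(36 - \frac{2}{60}\right) - \frac{166294856}{67024245} = \left(36 - \frac{1}{30}\right) - \frac{166294856}{67024245} = \frac{1079}{30} - \frac{166294856}{67024245} = \frac{299245843}{8936566}$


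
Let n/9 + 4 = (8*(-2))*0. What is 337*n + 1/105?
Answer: -1273859/105 ≈ -12132.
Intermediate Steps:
n = -36 (n = -36 + 9*((8*(-2))*0) = -36 + 9*(-16*0) = -36 + 9*0 = -36 + 0 = -36)
337*n + 1/105 = 337*(-36) + 1/105 = -12132 + 1/105 = -1273859/105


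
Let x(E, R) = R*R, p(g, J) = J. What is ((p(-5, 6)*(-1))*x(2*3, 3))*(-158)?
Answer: 8532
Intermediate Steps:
x(E, R) = R²
((p(-5, 6)*(-1))*x(2*3, 3))*(-158) = ((6*(-1))*3²)*(-158) = -6*9*(-158) = -54*(-158) = 8532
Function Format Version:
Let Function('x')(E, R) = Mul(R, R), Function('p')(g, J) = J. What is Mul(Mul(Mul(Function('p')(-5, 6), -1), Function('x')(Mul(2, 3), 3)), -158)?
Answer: 8532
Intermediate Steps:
Function('x')(E, R) = Pow(R, 2)
Mul(Mul(Mul(Function('p')(-5, 6), -1), Function('x')(Mul(2, 3), 3)), -158) = Mul(Mul(Mul(6, -1), Pow(3, 2)), -158) = Mul(Mul(-6, 9), -158) = Mul(-54, -158) = 8532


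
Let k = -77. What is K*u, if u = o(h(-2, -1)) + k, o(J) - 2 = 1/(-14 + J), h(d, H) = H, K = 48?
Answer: -18016/5 ≈ -3603.2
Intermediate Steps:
o(J) = 2 + 1/(-14 + J)
u = -1126/15 (u = (-27 + 2*(-1))/(-14 - 1) - 77 = (-27 - 2)/(-15) - 77 = -1/15*(-29) - 77 = 29/15 - 77 = -1126/15 ≈ -75.067)
K*u = 48*(-1126/15) = -18016/5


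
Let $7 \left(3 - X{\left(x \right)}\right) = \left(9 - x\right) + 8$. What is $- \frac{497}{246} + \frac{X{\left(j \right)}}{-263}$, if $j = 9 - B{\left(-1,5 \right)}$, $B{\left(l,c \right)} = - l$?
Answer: $- \frac{917929}{452886} \approx -2.0268$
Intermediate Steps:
$j = 8$ ($j = 9 - \left(-1\right) \left(-1\right) = 9 - 1 = 8$)
$X{\left(x \right)} = \frac{4}{7} + \frac{x}{7}$ ($X{\left(x \right)} = 3 - \frac{\left(9 - x\right) + 8}{7} = 3 - \frac{17 - x}{7} = 3 + \left(- \frac{17}{7} + \frac{x}{7}\right) = \frac{4}{7} + \frac{x}{7}$)
$- \frac{497}{246} + \frac{X{\left(j \right)}}{-263} = - \frac{497}{246} + \frac{\frac{4}{7} + \frac{1}{7} \cdot 8}{-263} = \left(-497\right) \frac{1}{246} + \left(\frac{4}{7} + \frac{8}{7}\right) \left(- \frac{1}{263}\right) = - \frac{497}{246} + \frac{12}{7} \left(- \frac{1}{263}\right) = - \frac{497}{246} - \frac{12}{1841} = - \frac{917929}{452886}$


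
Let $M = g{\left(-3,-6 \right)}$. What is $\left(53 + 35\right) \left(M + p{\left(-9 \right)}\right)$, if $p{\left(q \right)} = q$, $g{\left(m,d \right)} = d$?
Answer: $-1320$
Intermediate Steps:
$M = -6$
$\left(53 + 35\right) \left(M + p{\left(-9 \right)}\right) = \left(53 + 35\right) \left(-6 - 9\right) = 88 \left(-15\right) = -1320$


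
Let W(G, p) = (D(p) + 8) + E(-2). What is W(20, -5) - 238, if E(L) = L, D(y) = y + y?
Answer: -242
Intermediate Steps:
D(y) = 2*y
W(G, p) = 6 + 2*p (W(G, p) = (2*p + 8) - 2 = (8 + 2*p) - 2 = 6 + 2*p)
W(20, -5) - 238 = (6 + 2*(-5)) - 238 = (6 - 10) - 238 = -4 - 238 = -242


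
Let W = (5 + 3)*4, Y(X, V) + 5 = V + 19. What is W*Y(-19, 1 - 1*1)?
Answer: 448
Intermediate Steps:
Y(X, V) = 14 + V (Y(X, V) = -5 + (V + 19) = -5 + (19 + V) = 14 + V)
W = 32 (W = 8*4 = 32)
W*Y(-19, 1 - 1*1) = 32*(14 + (1 - 1*1)) = 32*(14 + (1 - 1)) = 32*(14 + 0) = 32*14 = 448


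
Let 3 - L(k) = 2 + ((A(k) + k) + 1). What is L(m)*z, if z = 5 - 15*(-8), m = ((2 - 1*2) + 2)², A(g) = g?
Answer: -1000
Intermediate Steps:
m = 4 (m = ((2 - 2) + 2)² = (0 + 2)² = 2² = 4)
L(k) = -2*k (L(k) = 3 - (2 + ((k + k) + 1)) = 3 - (2 + (2*k + 1)) = 3 - (2 + (1 + 2*k)) = 3 - (3 + 2*k) = 3 + (-3 - 2*k) = -2*k)
z = 125 (z = 5 + 120 = 125)
L(m)*z = -2*4*125 = -8*125 = -1000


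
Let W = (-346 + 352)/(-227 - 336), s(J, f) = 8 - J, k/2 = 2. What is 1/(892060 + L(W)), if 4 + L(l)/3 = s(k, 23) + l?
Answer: 563/502229762 ≈ 1.1210e-6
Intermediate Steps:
k = 4 (k = 2*2 = 4)
W = -6/563 (W = 6/(-563) = 6*(-1/563) = -6/563 ≈ -0.010657)
L(l) = 3*l (L(l) = -12 + 3*((8 - 1*4) + l) = -12 + 3*((8 - 4) + l) = -12 + 3*(4 + l) = -12 + (12 + 3*l) = 3*l)
1/(892060 + L(W)) = 1/(892060 + 3*(-6/563)) = 1/(892060 - 18/563) = 1/(502229762/563) = 563/502229762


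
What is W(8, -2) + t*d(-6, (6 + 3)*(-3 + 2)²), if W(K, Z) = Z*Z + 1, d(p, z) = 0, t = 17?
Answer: 5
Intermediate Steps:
W(K, Z) = 1 + Z² (W(K, Z) = Z² + 1 = 1 + Z²)
W(8, -2) + t*d(-6, (6 + 3)*(-3 + 2)²) = (1 + (-2)²) + 17*0 = (1 + 4) + 0 = 5 + 0 = 5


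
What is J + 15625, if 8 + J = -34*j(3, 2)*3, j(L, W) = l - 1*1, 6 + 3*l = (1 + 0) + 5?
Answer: 15719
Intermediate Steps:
l = 0 (l = -2 + ((1 + 0) + 5)/3 = -2 + (1 + 5)/3 = -2 + (⅓)*6 = -2 + 2 = 0)
j(L, W) = -1 (j(L, W) = 0 - 1*1 = 0 - 1 = -1)
J = 94 (J = -8 - 34*(-1)*3 = -8 + 34*3 = -8 + 102 = 94)
J + 15625 = 94 + 15625 = 15719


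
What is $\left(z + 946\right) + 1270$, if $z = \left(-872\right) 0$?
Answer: $2216$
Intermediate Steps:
$z = 0$
$\left(z + 946\right) + 1270 = \left(0 + 946\right) + 1270 = 946 + 1270 = 2216$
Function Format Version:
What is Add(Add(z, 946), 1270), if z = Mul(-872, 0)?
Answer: 2216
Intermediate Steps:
z = 0
Add(Add(z, 946), 1270) = Add(Add(0, 946), 1270) = Add(946, 1270) = 2216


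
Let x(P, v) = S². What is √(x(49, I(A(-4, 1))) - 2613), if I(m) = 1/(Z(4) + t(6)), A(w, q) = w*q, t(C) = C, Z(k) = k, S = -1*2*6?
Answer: I*√2469 ≈ 49.689*I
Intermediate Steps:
S = -12 (S = -2*6 = -12)
A(w, q) = q*w
I(m) = ⅒ (I(m) = 1/(4 + 6) = 1/10 = ⅒)
x(P, v) = 144 (x(P, v) = (-12)² = 144)
√(x(49, I(A(-4, 1))) - 2613) = √(144 - 2613) = √(-2469) = I*√2469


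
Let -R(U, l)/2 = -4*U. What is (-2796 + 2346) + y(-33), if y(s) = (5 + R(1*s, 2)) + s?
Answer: -742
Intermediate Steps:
R(U, l) = 8*U (R(U, l) = -(-8)*U = 8*U)
y(s) = 5 + 9*s (y(s) = (5 + 8*(1*s)) + s = (5 + 8*s) + s = 5 + 9*s)
(-2796 + 2346) + y(-33) = (-2796 + 2346) + (5 + 9*(-33)) = -450 + (5 - 297) = -450 - 292 = -742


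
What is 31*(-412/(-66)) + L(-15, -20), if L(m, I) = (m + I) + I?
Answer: 4571/33 ≈ 138.52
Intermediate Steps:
L(m, I) = m + 2*I (L(m, I) = (I + m) + I = m + 2*I)
31*(-412/(-66)) + L(-15, -20) = 31*(-412/(-66)) + (-15 + 2*(-20)) = 31*(-412*(-1/66)) + (-15 - 40) = 31*(206/33) - 55 = 6386/33 - 55 = 4571/33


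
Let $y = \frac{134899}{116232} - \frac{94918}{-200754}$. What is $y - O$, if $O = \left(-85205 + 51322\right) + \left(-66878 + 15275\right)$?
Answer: $\frac{332461960970305}{3889006488} \approx 85488.0$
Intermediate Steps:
$y = \frac{6352337137}{3889006488}$ ($y = 134899 \cdot \frac{1}{116232} - - \frac{47459}{100377} = \frac{134899}{116232} + \frac{47459}{100377} = \frac{6352337137}{3889006488} \approx 1.6334$)
$O = -85486$ ($O = -33883 - 51603 = -85486$)
$y - O = \frac{6352337137}{3889006488} - -85486 = \frac{6352337137}{3889006488} + 85486 = \frac{332461960970305}{3889006488}$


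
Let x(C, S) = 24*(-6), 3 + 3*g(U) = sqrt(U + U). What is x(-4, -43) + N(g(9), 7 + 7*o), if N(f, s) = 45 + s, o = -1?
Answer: -99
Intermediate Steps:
g(U) = -1 + sqrt(2)*sqrt(U)/3 (g(U) = -1 + sqrt(U + U)/3 = -1 + sqrt(2*U)/3 = -1 + (sqrt(2)*sqrt(U))/3 = -1 + sqrt(2)*sqrt(U)/3)
x(C, S) = -144
x(-4, -43) + N(g(9), 7 + 7*o) = -144 + (45 + (7 + 7*(-1))) = -144 + (45 + (7 - 7)) = -144 + (45 + 0) = -144 + 45 = -99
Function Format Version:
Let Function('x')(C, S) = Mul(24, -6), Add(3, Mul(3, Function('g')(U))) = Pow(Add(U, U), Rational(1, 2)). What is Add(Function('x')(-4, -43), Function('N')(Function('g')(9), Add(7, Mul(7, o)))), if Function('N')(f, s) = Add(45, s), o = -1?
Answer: -99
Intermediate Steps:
Function('g')(U) = Add(-1, Mul(Rational(1, 3), Pow(2, Rational(1, 2)), Pow(U, Rational(1, 2)))) (Function('g')(U) = Add(-1, Mul(Rational(1, 3), Pow(Add(U, U), Rational(1, 2)))) = Add(-1, Mul(Rational(1, 3), Pow(Mul(2, U), Rational(1, 2)))) = Add(-1, Mul(Rational(1, 3), Mul(Pow(2, Rational(1, 2)), Pow(U, Rational(1, 2))))) = Add(-1, Mul(Rational(1, 3), Pow(2, Rational(1, 2)), Pow(U, Rational(1, 2)))))
Function('x')(C, S) = -144
Add(Function('x')(-4, -43), Function('N')(Function('g')(9), Add(7, Mul(7, o)))) = Add(-144, Add(45, Add(7, Mul(7, -1)))) = Add(-144, Add(45, Add(7, -7))) = Add(-144, Add(45, 0)) = Add(-144, 45) = -99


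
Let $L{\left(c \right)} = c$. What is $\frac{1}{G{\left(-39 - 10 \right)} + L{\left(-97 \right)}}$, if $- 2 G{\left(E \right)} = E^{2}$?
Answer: $- \frac{2}{2595} \approx -0.00077071$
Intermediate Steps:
$G{\left(E \right)} = - \frac{E^{2}}{2}$
$\frac{1}{G{\left(-39 - 10 \right)} + L{\left(-97 \right)}} = \frac{1}{- \frac{\left(-39 - 10\right)^{2}}{2} - 97} = \frac{1}{- \frac{\left(-49\right)^{2}}{2} - 97} = \frac{1}{\left(- \frac{1}{2}\right) 2401 - 97} = \frac{1}{- \frac{2401}{2} - 97} = \frac{1}{- \frac{2595}{2}} = - \frac{2}{2595}$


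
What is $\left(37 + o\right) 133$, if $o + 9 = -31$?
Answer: $-399$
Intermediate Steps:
$o = -40$ ($o = -9 - 31 = -40$)
$\left(37 + o\right) 133 = \left(37 - 40\right) 133 = \left(-3\right) 133 = -399$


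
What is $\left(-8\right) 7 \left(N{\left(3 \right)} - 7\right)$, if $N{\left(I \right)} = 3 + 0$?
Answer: $224$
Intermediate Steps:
$N{\left(I \right)} = 3$
$\left(-8\right) 7 \left(N{\left(3 \right)} - 7\right) = \left(-8\right) 7 \left(3 - 7\right) = - 56 \left(3 - 7\right) = \left(-56\right) \left(-4\right) = 224$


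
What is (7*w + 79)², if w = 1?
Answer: 7396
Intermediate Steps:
(7*w + 79)² = (7*1 + 79)² = (7 + 79)² = 86² = 7396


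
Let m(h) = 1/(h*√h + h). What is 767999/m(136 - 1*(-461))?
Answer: 458495403 + 458495403*√597 ≈ 1.1661e+10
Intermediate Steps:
m(h) = 1/(h + h^(3/2)) (m(h) = 1/(h^(3/2) + h) = 1/(h + h^(3/2)))
767999/m(136 - 1*(-461)) = 767999/(1/((136 - 1*(-461)) + (136 - 1*(-461))^(3/2))) = 767999/(1/((136 + 461) + (136 + 461)^(3/2))) = 767999/(1/(597 + 597^(3/2))) = 767999/(1/(597 + 597*√597)) = 767999*(597 + 597*√597) = 458495403 + 458495403*√597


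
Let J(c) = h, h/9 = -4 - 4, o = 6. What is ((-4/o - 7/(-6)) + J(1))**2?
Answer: 20449/4 ≈ 5112.3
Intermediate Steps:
h = -72 (h = 9*(-4 - 4) = 9*(-8) = -72)
J(c) = -72
((-4/o - 7/(-6)) + J(1))**2 = ((-4/6 - 7/(-6)) - 72)**2 = ((-4*1/6 - 7*(-1/6)) - 72)**2 = ((-2/3 + 7/6) - 72)**2 = (1/2 - 72)**2 = (-143/2)**2 = 20449/4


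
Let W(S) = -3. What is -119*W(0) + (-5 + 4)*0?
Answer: 357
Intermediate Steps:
-119*W(0) + (-5 + 4)*0 = -119*(-3) + (-5 + 4)*0 = 357 - 1*0 = 357 + 0 = 357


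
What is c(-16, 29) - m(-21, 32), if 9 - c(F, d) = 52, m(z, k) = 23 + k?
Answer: -98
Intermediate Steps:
c(F, d) = -43 (c(F, d) = 9 - 1*52 = 9 - 52 = -43)
c(-16, 29) - m(-21, 32) = -43 - (23 + 32) = -43 - 1*55 = -43 - 55 = -98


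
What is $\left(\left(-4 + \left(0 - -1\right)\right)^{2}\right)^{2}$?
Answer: $81$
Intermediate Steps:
$\left(\left(-4 + \left(0 - -1\right)\right)^{2}\right)^{2} = \left(\left(-4 + \left(0 + 1\right)\right)^{2}\right)^{2} = \left(\left(-4 + 1\right)^{2}\right)^{2} = \left(\left(-3\right)^{2}\right)^{2} = 9^{2} = 81$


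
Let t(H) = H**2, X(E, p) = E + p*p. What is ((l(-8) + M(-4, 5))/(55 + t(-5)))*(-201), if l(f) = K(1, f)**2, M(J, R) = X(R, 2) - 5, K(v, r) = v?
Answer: -201/16 ≈ -12.563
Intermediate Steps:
X(E, p) = E + p**2
M(J, R) = -1 + R (M(J, R) = (R + 2**2) - 5 = (R + 4) - 5 = (4 + R) - 5 = -1 + R)
l(f) = 1 (l(f) = 1**2 = 1)
((l(-8) + M(-4, 5))/(55 + t(-5)))*(-201) = ((1 + (-1 + 5))/(55 + (-5)**2))*(-201) = ((1 + 4)/(55 + 25))*(-201) = (5/80)*(-201) = (5*(1/80))*(-201) = (1/16)*(-201) = -201/16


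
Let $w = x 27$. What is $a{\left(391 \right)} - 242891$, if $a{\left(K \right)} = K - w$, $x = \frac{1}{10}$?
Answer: $- \frac{2425027}{10} \approx -2.425 \cdot 10^{5}$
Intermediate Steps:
$x = \frac{1}{10} \approx 0.1$
$w = \frac{27}{10}$ ($w = \frac{1}{10} \cdot 27 = \frac{27}{10} \approx 2.7$)
$a{\left(K \right)} = - \frac{27}{10} + K$ ($a{\left(K \right)} = K - \frac{27}{10} = - \frac{27}{10} + K$)
$a{\left(391 \right)} - 242891 = \left(- \frac{27}{10} + 391\right) - 242891 = \frac{3883}{10} - 242891 = - \frac{2425027}{10}$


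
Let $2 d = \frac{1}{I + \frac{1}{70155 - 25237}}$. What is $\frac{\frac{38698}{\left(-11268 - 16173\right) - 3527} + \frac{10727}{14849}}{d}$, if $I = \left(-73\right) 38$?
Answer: $\frac{15103874350591923}{5163816311444} \approx 2924.9$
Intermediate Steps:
$I = -2774$
$d = - \frac{22459}{124602531}$ ($d = \frac{1}{2 \left(-2774 + \frac{1}{70155 - 25237}\right)} = \frac{1}{2 \left(-2774 + \frac{1}{44918}\right)} = \frac{1}{2 \left(- \frac{124602531}{44918}\right)} = \frac{1}{2} \left(- \frac{44918}{124602531}\right) = - \frac{22459}{124602531} \approx -0.00018025$)
$\frac{\frac{38698}{\left(-11268 - 16173\right) - 3527} + \frac{10727}{14849}}{d} = \frac{\frac{38698}{\left(-11268 - 16173\right) - 3527} + \frac{10727}{14849}}{- \frac{22459}{124602531}} = \left(\frac{38698}{-27441 - 3527} + 10727 \cdot \frac{1}{14849}\right) \left(- \frac{124602531}{22459}\right) = \left(\frac{38698}{-30968} + \frac{10727}{14849}\right) \left(- \frac{124602531}{22459}\right) = \left(38698 \left(- \frac{1}{30968}\right) + \frac{10727}{14849}\right) \left(- \frac{124602531}{22459}\right) = \left(- \frac{19349}{15484} + \frac{10727}{14849}\right) \left(- \frac{124602531}{22459}\right) = \left(- \frac{121216433}{229921916}\right) \left(- \frac{124602531}{22459}\right) = \frac{15103874350591923}{5163816311444}$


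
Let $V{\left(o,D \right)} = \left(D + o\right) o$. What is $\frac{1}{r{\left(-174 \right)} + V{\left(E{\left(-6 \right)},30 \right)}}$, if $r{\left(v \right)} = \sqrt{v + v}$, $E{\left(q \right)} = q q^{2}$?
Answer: $\frac{3348}{134509277} - \frac{i \sqrt{87}}{807055662} \approx 2.489 \cdot 10^{-5} - 1.1557 \cdot 10^{-8} i$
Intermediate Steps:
$E{\left(q \right)} = q^{3}$
$V{\left(o,D \right)} = o \left(D + o\right)$
$r{\left(v \right)} = \sqrt{2} \sqrt{v}$ ($r{\left(v \right)} = \sqrt{2 v} = \sqrt{2} \sqrt{v}$)
$\frac{1}{r{\left(-174 \right)} + V{\left(E{\left(-6 \right)},30 \right)}} = \frac{1}{\sqrt{2} \sqrt{-174} + \left(-6\right)^{3} \left(30 + \left(-6\right)^{3}\right)} = \frac{1}{\sqrt{2} i \sqrt{174} - 216 \left(30 - 216\right)} = \frac{1}{2 i \sqrt{87} - -40176} = \frac{1}{2 i \sqrt{87} + 40176} = \frac{1}{40176 + 2 i \sqrt{87}}$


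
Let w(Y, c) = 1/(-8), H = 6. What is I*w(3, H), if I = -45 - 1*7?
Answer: 13/2 ≈ 6.5000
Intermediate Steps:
w(Y, c) = -⅛
I = -52 (I = -45 - 7 = -52)
I*w(3, H) = -52*(-⅛) = 13/2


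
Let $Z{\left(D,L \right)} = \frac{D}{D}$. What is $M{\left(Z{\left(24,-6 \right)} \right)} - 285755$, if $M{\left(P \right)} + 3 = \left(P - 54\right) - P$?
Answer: $-285812$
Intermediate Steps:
$Z{\left(D,L \right)} = 1$
$M{\left(P \right)} = -57$ ($M{\left(P \right)} = -3 + \left(\left(P - 54\right) - P\right) = -3 + \left(\left(-54 + P\right) - P\right) = -3 - 54 = -57$)
$M{\left(Z{\left(24,-6 \right)} \right)} - 285755 = -57 - 285755 = -285812$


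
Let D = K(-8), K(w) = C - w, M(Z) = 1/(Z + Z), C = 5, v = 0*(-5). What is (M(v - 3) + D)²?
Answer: 5929/36 ≈ 164.69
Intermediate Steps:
v = 0
M(Z) = 1/(2*Z)
K(w) = 5 - w
D = 13 (D = 5 - 1*(-8) = 5 + 8 = 13)
(M(v - 3) + D)² = (1/(2*(0 - 3)) + 13)² = ((½)/(-3) + 13)² = ((½)*(-⅓) + 13)² = (-⅙ + 13)² = (77/6)² = 5929/36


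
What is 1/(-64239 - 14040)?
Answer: -1/78279 ≈ -1.2775e-5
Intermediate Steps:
1/(-64239 - 14040) = 1/(-78279) = -1/78279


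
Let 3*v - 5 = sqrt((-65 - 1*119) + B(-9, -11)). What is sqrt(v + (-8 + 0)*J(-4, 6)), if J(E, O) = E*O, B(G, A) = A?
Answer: sqrt(1743 + 3*I*sqrt(195))/3 ≈ 13.917 + 0.16723*I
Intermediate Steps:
v = 5/3 + I*sqrt(195)/3 (v = 5/3 + sqrt((-65 - 1*119) - 11)/3 = 5/3 + sqrt((-65 - 119) - 11)/3 = 5/3 + sqrt(-184 - 11)/3 = 5/3 + sqrt(-195)/3 = 5/3 + (I*sqrt(195))/3 = 5/3 + I*sqrt(195)/3 ≈ 1.6667 + 4.6547*I)
sqrt(v + (-8 + 0)*J(-4, 6)) = sqrt((5/3 + I*sqrt(195)/3) + (-8 + 0)*(-4*6)) = sqrt((5/3 + I*sqrt(195)/3) - 8*(-24)) = sqrt((5/3 + I*sqrt(195)/3) + 192) = sqrt(581/3 + I*sqrt(195)/3)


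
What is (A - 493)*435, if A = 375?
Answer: -51330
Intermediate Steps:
(A - 493)*435 = (375 - 493)*435 = -118*435 = -51330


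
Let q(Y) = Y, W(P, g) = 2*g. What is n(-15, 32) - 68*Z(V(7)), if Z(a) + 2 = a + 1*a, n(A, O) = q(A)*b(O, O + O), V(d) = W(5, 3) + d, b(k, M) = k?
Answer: -2112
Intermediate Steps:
V(d) = 6 + d (V(d) = 2*3 + d = 6 + d)
n(A, O) = A*O
Z(a) = -2 + 2*a (Z(a) = -2 + (a + 1*a) = -2 + (a + a) = -2 + 2*a)
n(-15, 32) - 68*Z(V(7)) = -15*32 - 68*(-2 + 2*(6 + 7)) = -480 - 68*(-2 + 2*13) = -480 - 68*(-2 + 26) = -480 - 68*24 = -480 - 1632 = -2112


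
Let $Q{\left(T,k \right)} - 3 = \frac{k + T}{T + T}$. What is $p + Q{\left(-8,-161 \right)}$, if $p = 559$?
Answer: $\frac{9161}{16} \approx 572.56$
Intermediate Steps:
$Q{\left(T,k \right)} = 3 + \frac{T + k}{2 T}$ ($Q{\left(T,k \right)} = 3 + \frac{k + T}{T + T} = 3 + \frac{T + k}{2 T}$)
$p + Q{\left(-8,-161 \right)} = 559 + \frac{-161 + 7 \left(-8\right)}{2 \left(-8\right)} = 559 + \frac{1}{2} \left(- \frac{1}{8}\right) \left(-161 - 56\right) = 559 + \frac{1}{2} \left(- \frac{1}{8}\right) \left(-217\right) = 559 + \frac{217}{16} = \frac{9161}{16}$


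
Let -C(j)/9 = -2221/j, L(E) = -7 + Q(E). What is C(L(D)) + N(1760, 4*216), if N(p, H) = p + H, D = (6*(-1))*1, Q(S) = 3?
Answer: -9493/4 ≈ -2373.3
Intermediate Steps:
D = -6 (D = -6*1 = -6)
L(E) = -4 (L(E) = -7 + 3 = -4)
N(p, H) = H + p
C(j) = 19989/j (C(j) = -(-19989)/j = 19989/j)
C(L(D)) + N(1760, 4*216) = 19989/(-4) + (4*216 + 1760) = 19989*(-1/4) + (864 + 1760) = -19989/4 + 2624 = -9493/4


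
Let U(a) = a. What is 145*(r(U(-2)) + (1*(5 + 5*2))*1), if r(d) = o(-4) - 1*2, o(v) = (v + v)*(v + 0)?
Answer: 6525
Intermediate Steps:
o(v) = 2*v² (o(v) = (2*v)*v = 2*v²)
r(d) = 30 (r(d) = 2*(-4)² - 1*2 = 2*16 - 2 = 32 - 2 = 30)
145*(r(U(-2)) + (1*(5 + 5*2))*1) = 145*(30 + (1*(5 + 5*2))*1) = 145*(30 + (1*(5 + 10))*1) = 145*(30 + (1*15)*1) = 145*(30 + 15*1) = 145*(30 + 15) = 145*45 = 6525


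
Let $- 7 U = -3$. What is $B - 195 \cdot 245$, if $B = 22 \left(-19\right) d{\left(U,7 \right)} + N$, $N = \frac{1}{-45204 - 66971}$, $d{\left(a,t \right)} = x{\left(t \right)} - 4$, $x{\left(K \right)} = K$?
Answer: $- \frac{5499828076}{112175} \approx -49029.0$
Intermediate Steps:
$U = \frac{3}{7}$ ($U = \left(- \frac{1}{7}\right) \left(-3\right) = \frac{3}{7} \approx 0.42857$)
$d{\left(a,t \right)} = -4 + t$ ($d{\left(a,t \right)} = t - 4 = -4 + t$)
$N = - \frac{1}{112175}$ ($N = \frac{1}{-112175} = - \frac{1}{112175} \approx -8.9146 \cdot 10^{-6}$)
$B = - \frac{140667451}{112175}$ ($B = 22 \left(-19\right) \left(-4 + 7\right) - \frac{1}{112175} = \left(-418\right) 3 - \frac{1}{112175} = -1254 - \frac{1}{112175} = - \frac{140667451}{112175} \approx -1254.0$)
$B - 195 \cdot 245 = - \frac{140667451}{112175} - 195 \cdot 245 = - \frac{140667451}{112175} - 47775 = - \frac{5499828076}{112175}$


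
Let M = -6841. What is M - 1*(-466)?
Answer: -6375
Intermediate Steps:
M - 1*(-466) = -6841 - 1*(-466) = -6841 + 466 = -6375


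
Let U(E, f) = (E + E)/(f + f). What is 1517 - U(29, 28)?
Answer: 42447/28 ≈ 1516.0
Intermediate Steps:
U(E, f) = E/f (U(E, f) = (2*E)/((2*f)) = (2*E)*(1/(2*f)) = E/f)
1517 - U(29, 28) = 1517 - 29/28 = 42447/28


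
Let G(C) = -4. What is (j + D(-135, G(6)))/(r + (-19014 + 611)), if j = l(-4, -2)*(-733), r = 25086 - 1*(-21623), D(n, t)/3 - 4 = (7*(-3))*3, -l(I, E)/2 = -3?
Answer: -4575/28306 ≈ -0.16163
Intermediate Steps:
l(I, E) = 6 (l(I, E) = -2*(-3) = 6)
D(n, t) = -177 (D(n, t) = 12 + 3*((7*(-3))*3) = 12 + 3*(-21*3) = 12 + 3*(-63) = 12 - 189 = -177)
r = 46709 (r = 25086 + 21623 = 46709)
j = -4398 (j = 6*(-733) = -4398)
(j + D(-135, G(6)))/(r + (-19014 + 611)) = (-4398 - 177)/(46709 + (-19014 + 611)) = -4575/(46709 - 18403) = -4575/28306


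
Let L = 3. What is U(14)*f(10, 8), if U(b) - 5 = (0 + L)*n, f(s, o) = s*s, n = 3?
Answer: 1400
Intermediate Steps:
f(s, o) = s²
U(b) = 14 (U(b) = 5 + (0 + 3)*3 = 5 + 3*3 = 5 + 9 = 14)
U(14)*f(10, 8) = 14*10² = 14*100 = 1400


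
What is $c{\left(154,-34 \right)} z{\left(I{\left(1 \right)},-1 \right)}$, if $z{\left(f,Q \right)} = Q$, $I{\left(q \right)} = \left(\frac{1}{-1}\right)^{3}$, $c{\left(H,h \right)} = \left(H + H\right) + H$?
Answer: $-462$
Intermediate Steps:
$c{\left(H,h \right)} = 3 H$ ($c{\left(H,h \right)} = 2 H + H = 3 H$)
$I{\left(q \right)} = -1$ ($I{\left(q \right)} = \left(-1\right)^{3} = -1$)
$c{\left(154,-34 \right)} z{\left(I{\left(1 \right)},-1 \right)} = 3 \cdot 154 \left(-1\right) = 462 \left(-1\right) = -462$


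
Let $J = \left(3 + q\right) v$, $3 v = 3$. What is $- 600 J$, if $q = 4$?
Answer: $-4200$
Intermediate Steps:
$v = 1$ ($v = \frac{1}{3} \cdot 3 = 1$)
$J = 7$ ($J = \left(3 + 4\right) 1 = 7 \cdot 1 = 7$)
$- 600 J = \left(-600\right) 7 = -4200$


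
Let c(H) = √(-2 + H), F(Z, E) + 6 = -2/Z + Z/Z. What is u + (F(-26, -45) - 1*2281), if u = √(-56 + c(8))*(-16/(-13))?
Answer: -29717/13 + 16*I*√(56 - √6)/13 ≈ -2285.9 + 9.0065*I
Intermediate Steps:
F(Z, E) = -5 - 2/Z (F(Z, E) = -6 + (-2/Z + Z/Z) = -6 + (-2/Z + 1) = -6 + (1 - 2/Z) = -5 - 2/Z)
u = 16*√(-56 + √6)/13 (u = √(-56 + √(-2 + 8))*(-16/(-13)) = √(-56 + √6)*(-16*(-1/13)) = √(-56 + √6)*(16/13) = 16*√(-56 + √6)/13 ≈ 9.0065*I)
u + (F(-26, -45) - 1*2281) = 16*√(-56 + √6)/13 + ((-5 - 2/(-26)) - 1*2281) = 16*√(-56 + √6)/13 + ((-5 - 2*(-1/26)) - 2281) = 16*√(-56 + √6)/13 + ((-5 + 1/13) - 2281) = 16*√(-56 + √6)/13 + (-64/13 - 2281) = 16*√(-56 + √6)/13 - 29717/13 = -29717/13 + 16*√(-56 + √6)/13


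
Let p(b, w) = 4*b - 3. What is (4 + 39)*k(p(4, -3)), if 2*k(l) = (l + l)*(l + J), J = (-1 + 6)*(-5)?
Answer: -6708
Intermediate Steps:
p(b, w) = -3 + 4*b
J = -25 (J = 5*(-5) = -25)
k(l) = l*(-25 + l) (k(l) = ((l + l)*(l - 25))/2 = ((2*l)*(-25 + l))/2 = (2*l*(-25 + l))/2 = l*(-25 + l))
(4 + 39)*k(p(4, -3)) = (4 + 39)*((-3 + 4*4)*(-25 + (-3 + 4*4))) = 43*((-3 + 16)*(-25 + (-3 + 16))) = 43*(13*(-25 + 13)) = 43*(13*(-12)) = 43*(-156) = -6708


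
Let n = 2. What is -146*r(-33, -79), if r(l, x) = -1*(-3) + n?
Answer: -730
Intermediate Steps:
r(l, x) = 5 (r(l, x) = -1*(-3) + 2 = 3 + 2 = 5)
-146*r(-33, -79) = -146*5 = -730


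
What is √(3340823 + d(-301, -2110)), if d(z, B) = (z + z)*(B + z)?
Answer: √4792245 ≈ 2189.1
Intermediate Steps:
d(z, B) = 2*z*(B + z) (d(z, B) = (2*z)*(B + z) = 2*z*(B + z))
√(3340823 + d(-301, -2110)) = √(3340823 + 2*(-301)*(-2110 - 301)) = √(3340823 + 2*(-301)*(-2411)) = √(3340823 + 1451422) = √4792245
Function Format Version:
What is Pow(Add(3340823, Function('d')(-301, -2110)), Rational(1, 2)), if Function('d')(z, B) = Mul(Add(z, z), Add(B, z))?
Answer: Pow(4792245, Rational(1, 2)) ≈ 2189.1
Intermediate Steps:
Function('d')(z, B) = Mul(2, z, Add(B, z)) (Function('d')(z, B) = Mul(Mul(2, z), Add(B, z)) = Mul(2, z, Add(B, z)))
Pow(Add(3340823, Function('d')(-301, -2110)), Rational(1, 2)) = Pow(Add(3340823, Mul(2, -301, Add(-2110, -301))), Rational(1, 2)) = Pow(Add(3340823, Mul(2, -301, -2411)), Rational(1, 2)) = Pow(Add(3340823, 1451422), Rational(1, 2)) = Pow(4792245, Rational(1, 2))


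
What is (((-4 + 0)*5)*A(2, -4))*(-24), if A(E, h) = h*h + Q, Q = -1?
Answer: 7200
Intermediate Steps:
A(E, h) = -1 + h**2 (A(E, h) = h*h - 1 = h**2 - 1 = -1 + h**2)
(((-4 + 0)*5)*A(2, -4))*(-24) = (((-4 + 0)*5)*(-1 + (-4)**2))*(-24) = ((-4*5)*(-1 + 16))*(-24) = -20*15*(-24) = -300*(-24) = 7200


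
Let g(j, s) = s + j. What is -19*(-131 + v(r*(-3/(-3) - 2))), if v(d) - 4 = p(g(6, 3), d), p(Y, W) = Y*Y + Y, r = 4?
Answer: 703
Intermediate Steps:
g(j, s) = j + s
p(Y, W) = Y + Y² (p(Y, W) = Y² + Y = Y + Y²)
v(d) = 94 (v(d) = 4 + (6 + 3)*(1 + (6 + 3)) = 4 + 9*(1 + 9) = 4 + 9*10 = 4 + 90 = 94)
-19*(-131 + v(r*(-3/(-3) - 2))) = -19*(-131 + 94) = -19*(-37) = 703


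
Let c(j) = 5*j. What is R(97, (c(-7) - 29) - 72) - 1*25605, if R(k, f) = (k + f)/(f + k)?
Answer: -25604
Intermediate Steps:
R(k, f) = 1 (R(k, f) = (f + k)/(f + k) = 1)
R(97, (c(-7) - 29) - 72) - 1*25605 = 1 - 1*25605 = 1 - 25605 = -25604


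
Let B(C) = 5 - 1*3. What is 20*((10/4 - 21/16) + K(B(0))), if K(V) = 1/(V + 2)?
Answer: 115/4 ≈ 28.750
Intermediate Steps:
B(C) = 2 (B(C) = 5 - 3 = 2)
K(V) = 1/(2 + V)
20*((10/4 - 21/16) + K(B(0))) = 20*((10/4 - 21/16) + 1/(2 + 2)) = 20*((10*(¼) - 21*1/16) + 1/4) = 20*((5/2 - 21/16) + ¼) = 20*(19/16 + ¼) = 20*(23/16) = 115/4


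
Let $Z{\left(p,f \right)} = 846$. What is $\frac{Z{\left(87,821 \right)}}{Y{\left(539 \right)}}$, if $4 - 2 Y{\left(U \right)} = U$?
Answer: $- \frac{1692}{535} \approx -3.1626$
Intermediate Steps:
$Y{\left(U \right)} = 2 - \frac{U}{2}$
$\frac{Z{\left(87,821 \right)}}{Y{\left(539 \right)}} = \frac{846}{2 - \frac{539}{2}} = \frac{846}{- \frac{535}{2}} = 846 \left(- \frac{2}{535}\right) = - \frac{1692}{535}$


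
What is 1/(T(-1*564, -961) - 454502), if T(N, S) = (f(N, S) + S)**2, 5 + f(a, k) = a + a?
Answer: 1/3930334 ≈ 2.5443e-7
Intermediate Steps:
f(a, k) = -5 + 2*a (f(a, k) = -5 + (a + a) = -5 + 2*a)
T(N, S) = (-5 + S + 2*N)**2 (T(N, S) = ((-5 + 2*N) + S)**2 = (-5 + S + 2*N)**2)
1/(T(-1*564, -961) - 454502) = 1/((-5 - 961 + 2*(-1*564))**2 - 454502) = 1/((-5 - 961 + 2*(-564))**2 - 454502) = 1/((-5 - 961 - 1128)**2 - 454502) = 1/((-2094)**2 - 454502) = 1/(4384836 - 454502) = 1/3930334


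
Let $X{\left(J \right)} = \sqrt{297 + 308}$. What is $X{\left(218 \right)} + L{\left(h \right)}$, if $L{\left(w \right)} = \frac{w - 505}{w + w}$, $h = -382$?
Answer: $\frac{887}{764} + 11 \sqrt{5} \approx 25.758$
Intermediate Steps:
$L{\left(w \right)} = \frac{-505 + w}{2 w}$
$X{\left(J \right)} = 11 \sqrt{5}$ ($X{\left(J \right)} = \sqrt{605} = 11 \sqrt{5}$)
$X{\left(218 \right)} + L{\left(h \right)} = 11 \sqrt{5} + \frac{-505 - 382}{2 \left(-382\right)} = 11 \sqrt{5} + \frac{1}{2} \left(- \frac{1}{382}\right) \left(-887\right) = 11 \sqrt{5} + \frac{887}{764} = \frac{887}{764} + 11 \sqrt{5}$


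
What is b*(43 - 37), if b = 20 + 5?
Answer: 150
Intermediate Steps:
b = 25
b*(43 - 37) = 25*(43 - 37) = 25*6 = 150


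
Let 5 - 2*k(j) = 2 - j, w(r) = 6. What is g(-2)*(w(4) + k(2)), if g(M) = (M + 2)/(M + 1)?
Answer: 0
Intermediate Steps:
k(j) = 3/2 + j/2 (k(j) = 5/2 - (2 - j)/2 = 5/2 + (-1 + j/2) = 3/2 + j/2)
g(M) = (2 + M)/(1 + M)
g(-2)*(w(4) + k(2)) = ((2 - 2)/(1 - 2))*(6 + (3/2 + (½)*2)) = (0/(-1))*(6 + (3/2 + 1)) = (-1*0)*(6 + 5/2) = 0*(17/2) = 0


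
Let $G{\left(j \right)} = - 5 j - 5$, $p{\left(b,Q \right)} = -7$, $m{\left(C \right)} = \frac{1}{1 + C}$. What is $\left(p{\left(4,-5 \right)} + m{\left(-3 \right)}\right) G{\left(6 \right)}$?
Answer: $\frac{525}{2} \approx 262.5$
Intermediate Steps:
$G{\left(j \right)} = -5 - 5 j$
$\left(p{\left(4,-5 \right)} + m{\left(-3 \right)}\right) G{\left(6 \right)} = \left(-7 + \frac{1}{1 - 3}\right) \left(-5 - 30\right) = \left(-7 + \frac{1}{-2}\right) \left(-5 - 30\right) = \left(-7 - \frac{1}{2}\right) \left(-35\right) = \left(- \frac{15}{2}\right) \left(-35\right) = \frac{525}{2}$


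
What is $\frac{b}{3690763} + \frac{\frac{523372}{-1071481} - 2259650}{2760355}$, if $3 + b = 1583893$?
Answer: $- \frac{4251353452835304836}{10916051383570931065} \approx -0.38946$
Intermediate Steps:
$b = 1583890$ ($b = -3 + 1583893 = 1583890$)
$\frac{b}{3690763} + \frac{\frac{523372}{-1071481} - 2259650}{2760355} = \frac{1583890}{3690763} + \frac{\frac{523372}{-1071481} - 2259650}{2760355} = 1583890 \cdot \frac{1}{3690763} + \left(523372 \left(- \frac{1}{1071481}\right) - 2259650\right) \frac{1}{2760355} = \frac{1583890}{3690763} + \left(- \frac{523372}{1071481} - 2259650\right) \frac{1}{2760355} = \frac{1583890}{3690763} - \frac{2421172565022}{2957667935755} = - \frac{4251353452835304836}{10916051383570931065}$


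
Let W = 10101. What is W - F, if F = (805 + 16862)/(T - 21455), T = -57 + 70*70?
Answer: 167815479/16612 ≈ 10102.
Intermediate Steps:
T = 4843 (T = -57 + 4900 = 4843)
F = -17667/16612 (F = (805 + 16862)/(4843 - 21455) = 17667/(-16612) = 17667*(-1/16612) = -17667/16612 ≈ -1.0635)
W - F = 10101 - 1*(-17667/16612) = 10101 + 17667/16612 = 167815479/16612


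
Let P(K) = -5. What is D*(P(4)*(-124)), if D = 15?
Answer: 9300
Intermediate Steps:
D*(P(4)*(-124)) = 15*(-5*(-124)) = 15*620 = 9300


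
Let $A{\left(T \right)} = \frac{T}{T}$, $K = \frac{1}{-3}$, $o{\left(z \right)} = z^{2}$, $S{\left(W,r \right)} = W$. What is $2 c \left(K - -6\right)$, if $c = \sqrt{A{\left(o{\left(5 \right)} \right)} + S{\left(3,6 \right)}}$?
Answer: $\frac{68}{3} \approx 22.667$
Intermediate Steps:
$K = - \frac{1}{3} \approx -0.33333$
$A{\left(T \right)} = 1$
$c = 2$ ($c = \sqrt{1 + 3} = \sqrt{4} = 2$)
$2 c \left(K - -6\right) = 2 \cdot 2 \left(- \frac{1}{3} - -6\right) = 4 \left(- \frac{1}{3} + 6\right) = 4 \cdot \frac{17}{3} = \frac{68}{3}$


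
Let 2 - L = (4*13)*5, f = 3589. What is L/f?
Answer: -258/3589 ≈ -0.071886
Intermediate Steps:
L = -258 (L = 2 - 4*13*5 = 2 - 52*5 = 2 - 1*260 = 2 - 260 = -258)
L/f = -258/3589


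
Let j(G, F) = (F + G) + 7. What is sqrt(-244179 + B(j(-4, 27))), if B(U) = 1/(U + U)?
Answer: I*sqrt(219761085)/30 ≈ 494.14*I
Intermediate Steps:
j(G, F) = 7 + F + G
B(U) = 1/(2*U)
sqrt(-244179 + B(j(-4, 27))) = sqrt(-244179 + 1/(2*(7 + 27 - 4))) = sqrt(-244179 + (1/2)/30) = sqrt(-244179 + (1/2)*(1/30)) = sqrt(-244179 + 1/60) = sqrt(-14650739/60) = I*sqrt(219761085)/30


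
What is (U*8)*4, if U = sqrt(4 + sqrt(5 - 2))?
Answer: 32*sqrt(4 + sqrt(3)) ≈ 76.613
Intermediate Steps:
U = sqrt(4 + sqrt(3)) ≈ 2.3942
(U*8)*4 = (sqrt(4 + sqrt(3))*8)*4 = (8*sqrt(4 + sqrt(3)))*4 = 32*sqrt(4 + sqrt(3))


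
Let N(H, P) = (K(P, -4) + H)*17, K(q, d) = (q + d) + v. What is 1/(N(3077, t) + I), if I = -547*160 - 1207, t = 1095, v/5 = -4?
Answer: -1/18211 ≈ -5.4912e-5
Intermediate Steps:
v = -20 (v = 5*(-4) = -20)
K(q, d) = -20 + d + q (K(q, d) = (q + d) - 20 = (d + q) - 20 = -20 + d + q)
N(H, P) = -408 + 17*H + 17*P (N(H, P) = ((-20 - 4 + P) + H)*17 = ((-24 + P) + H)*17 = (-24 + H + P)*17 = -408 + 17*H + 17*P)
I = -88727 (I = -87520 - 1207 = -88727)
1/(N(3077, t) + I) = 1/((-408 + 17*3077 + 17*1095) - 88727) = 1/((-408 + 52309 + 18615) - 88727) = 1/(70516 - 88727) = 1/(-18211) = -1/18211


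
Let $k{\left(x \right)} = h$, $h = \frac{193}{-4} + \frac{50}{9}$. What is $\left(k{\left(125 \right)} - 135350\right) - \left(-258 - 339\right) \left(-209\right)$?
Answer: $- \frac{9365965}{36} \approx -2.6017 \cdot 10^{5}$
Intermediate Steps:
$h = - \frac{1537}{36}$ ($h = 193 \left(- \frac{1}{4}\right) + 50 \cdot \frac{1}{9} = - \frac{193}{4} + \frac{50}{9} = - \frac{1537}{36} \approx -42.694$)
$k{\left(x \right)} = - \frac{1537}{36}$
$\left(k{\left(125 \right)} - 135350\right) - \left(-258 - 339\right) \left(-209\right) = \left(- \frac{1537}{36} - 135350\right) - \left(-258 - 339\right) \left(-209\right) = - \frac{4874137}{36} - \left(-597\right) \left(-209\right) = - \frac{4874137}{36} - 124773 = - \frac{9365965}{36}$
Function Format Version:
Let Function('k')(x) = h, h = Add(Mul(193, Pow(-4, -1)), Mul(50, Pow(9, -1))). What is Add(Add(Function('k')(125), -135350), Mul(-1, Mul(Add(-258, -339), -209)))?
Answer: Rational(-9365965, 36) ≈ -2.6017e+5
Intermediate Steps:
h = Rational(-1537, 36) (h = Add(Mul(193, Rational(-1, 4)), Mul(50, Rational(1, 9))) = Add(Rational(-193, 4), Rational(50, 9)) = Rational(-1537, 36) ≈ -42.694)
Function('k')(x) = Rational(-1537, 36)
Add(Add(Function('k')(125), -135350), Mul(-1, Mul(Add(-258, -339), -209))) = Add(Add(Rational(-1537, 36), -135350), Mul(-1, Mul(Add(-258, -339), -209))) = Add(Rational(-4874137, 36), Mul(-1, Mul(-597, -209))) = Add(Rational(-4874137, 36), Mul(-1, 124773)) = Add(Rational(-4874137, 36), -124773) = Rational(-9365965, 36)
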